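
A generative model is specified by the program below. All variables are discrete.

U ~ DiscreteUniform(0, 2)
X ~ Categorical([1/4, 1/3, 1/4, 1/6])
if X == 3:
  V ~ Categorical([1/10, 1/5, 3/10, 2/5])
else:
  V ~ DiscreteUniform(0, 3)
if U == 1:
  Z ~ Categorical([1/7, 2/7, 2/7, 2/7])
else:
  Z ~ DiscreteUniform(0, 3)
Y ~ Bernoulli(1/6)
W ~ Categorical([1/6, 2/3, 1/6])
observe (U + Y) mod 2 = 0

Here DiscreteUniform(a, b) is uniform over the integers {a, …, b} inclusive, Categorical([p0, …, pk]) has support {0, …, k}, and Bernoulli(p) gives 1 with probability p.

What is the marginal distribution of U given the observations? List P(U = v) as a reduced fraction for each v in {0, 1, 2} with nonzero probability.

P(U=0) = 5/11, P(U=1) = 1/11, P(U=2) = 5/11

Enumerate traces; 576 have nonzero weight after conditioning:
  (U=0, X=0, V=0, Z=0, Y=0, W=0) weight 5/6912
  (U=0, X=0, V=0, Z=0, Y=0, W=1) weight 5/1728
  (U=0, X=0, V=0, Z=0, Y=0, W=2) weight 5/6912
  (U=0, X=0, V=0, Z=1, Y=0, W=0) weight 5/6912
  (U=0, X=0, V=0, Z=1, Y=0, W=1) weight 5/1728
  (U=0, X=0, V=0, Z=1, Y=0, W=2) weight 5/6912
  (U=0, X=0, V=0, Z=2, Y=0, W=0) weight 5/6912
  (U=0, X=0, V=0, Z=2, Y=0, W=1) weight 5/1728
  (U=1, X=0, V=0, Z=0, Y=1, W=0) weight 1/12096
  (U=2, X=0, V=0, Z=0, Y=0, W=0) weight 5/6912
  … 566 more
Group by U:
  weight(U=0) = 5/18
  weight(U=1) = 1/18
  weight(U=2) = 5/18
Total weight = 5/18 + 1/18 + 5/18 = 11/18
P(U=0 | obs) = 5/18 / 11/18 = 5/11
P(U=1 | obs) = 1/18 / 11/18 = 1/11
P(U=2 | obs) = 5/18 / 11/18 = 5/11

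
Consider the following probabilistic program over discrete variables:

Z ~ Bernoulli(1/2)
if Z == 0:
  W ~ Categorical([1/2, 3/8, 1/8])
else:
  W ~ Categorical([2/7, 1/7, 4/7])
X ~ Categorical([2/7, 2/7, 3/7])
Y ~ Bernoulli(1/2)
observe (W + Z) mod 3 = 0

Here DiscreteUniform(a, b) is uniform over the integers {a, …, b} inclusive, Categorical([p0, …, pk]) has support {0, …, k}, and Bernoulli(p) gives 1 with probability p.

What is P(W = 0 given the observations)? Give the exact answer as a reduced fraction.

Enumerate traces; 12 have nonzero weight after conditioning:
  (Z=0, W=0, X=0, Y=0) weight 1/28
  (Z=0, W=0, X=0, Y=1) weight 1/28
  (Z=0, W=0, X=1, Y=0) weight 1/28
  (Z=0, W=0, X=1, Y=1) weight 1/28
  (Z=0, W=0, X=2, Y=0) weight 3/56
  (Z=0, W=0, X=2, Y=1) weight 3/56
  (Z=1, W=2, X=0, Y=0) weight 2/49
  (Z=1, W=2, X=0, Y=1) weight 2/49
  … 4 more
Group by W:
  weight(W=0) = 1/4
  weight(W=2) = 2/7
Total weight = 1/4 + 2/7 = 15/28
P(W=0 | obs) = 1/4 / 15/28 = 7/15
P(W=2 | obs) = 2/7 / 15/28 = 8/15

P(W = 0 | obs) = 7/15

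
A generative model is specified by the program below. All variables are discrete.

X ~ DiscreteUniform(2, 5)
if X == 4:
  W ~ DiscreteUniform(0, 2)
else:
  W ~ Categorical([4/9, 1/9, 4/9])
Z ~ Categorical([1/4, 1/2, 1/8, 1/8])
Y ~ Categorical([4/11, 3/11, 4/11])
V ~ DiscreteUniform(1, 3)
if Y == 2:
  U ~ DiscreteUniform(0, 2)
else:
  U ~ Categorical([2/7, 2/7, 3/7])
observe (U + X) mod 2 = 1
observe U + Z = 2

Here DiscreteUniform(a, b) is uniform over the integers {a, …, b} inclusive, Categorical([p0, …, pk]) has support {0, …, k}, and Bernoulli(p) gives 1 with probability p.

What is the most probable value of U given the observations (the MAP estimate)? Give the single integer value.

Enumerate traces; 162 have nonzero weight after conditioning:
  (X=2, W=0, Z=1, Y=0, V=1, U=1) weight 4/2079
  (X=2, W=0, Z=1, Y=0, V=2, U=1) weight 4/2079
  (X=2, W=0, Z=1, Y=0, V=3, U=1) weight 4/2079
  (X=2, W=0, Z=1, Y=1, V=1, U=1) weight 1/693
  (X=2, W=0, Z=1, Y=1, V=2, U=1) weight 1/693
  (X=2, W=0, Z=1, Y=1, V=3, U=1) weight 1/693
  (X=2, W=0, Z=1, Y=2, V=1, U=1) weight 2/891
  (X=2, W=0, Z=1, Y=2, V=2, U=1) weight 2/891
  (X=3, W=0, Z=0, Y=0, V=1, U=2) weight 1/693
  (X=3, W=0, Z=2, Y=0, V=1, U=0) weight 1/2079
  … 152 more
Group by U:
  weight(U=0) = 5/264
  weight(U=1) = 5/66
  weight(U=2) = 13/264
Total weight = 5/264 + 5/66 + 13/264 = 19/132
P(U=0 | obs) = 5/264 / 19/132 = 5/38
P(U=1 | obs) = 5/66 / 19/132 = 10/19
P(U=2 | obs) = 13/264 / 19/132 = 13/38
argmax = 1

argmax_v P(U = v | obs) = 1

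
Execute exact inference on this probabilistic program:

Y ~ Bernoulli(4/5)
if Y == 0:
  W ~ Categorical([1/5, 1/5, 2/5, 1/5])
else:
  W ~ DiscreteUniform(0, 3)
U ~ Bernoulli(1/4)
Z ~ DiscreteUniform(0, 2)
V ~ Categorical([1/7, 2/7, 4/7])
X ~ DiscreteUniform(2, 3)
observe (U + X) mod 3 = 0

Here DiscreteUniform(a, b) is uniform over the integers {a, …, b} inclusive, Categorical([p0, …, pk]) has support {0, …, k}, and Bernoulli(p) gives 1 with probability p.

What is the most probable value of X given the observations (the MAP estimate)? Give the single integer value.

Enumerate traces; 144 have nonzero weight after conditioning:
  (Y=0, W=0, U=0, Z=0, V=0, X=3) weight 1/1400
  (Y=0, W=0, U=0, Z=0, V=1, X=3) weight 1/700
  (Y=0, W=0, U=0, Z=0, V=2, X=3) weight 1/350
  (Y=0, W=0, U=0, Z=1, V=0, X=3) weight 1/1400
  (Y=0, W=0, U=0, Z=1, V=1, X=3) weight 1/700
  (Y=0, W=0, U=0, Z=1, V=2, X=3) weight 1/350
  (Y=0, W=0, U=0, Z=2, V=0, X=3) weight 1/1400
  (Y=0, W=0, U=0, Z=2, V=1, X=3) weight 1/700
  (Y=0, W=0, U=1, Z=0, V=0, X=2) weight 1/4200
  … 135 more
Group by X:
  weight(X=2) = 1/8
  weight(X=3) = 3/8
Total weight = 1/8 + 3/8 = 1/2
P(X=2 | obs) = 1/8 / 1/2 = 1/4
P(X=3 | obs) = 3/8 / 1/2 = 3/4
argmax = 3

argmax_v P(X = v | obs) = 3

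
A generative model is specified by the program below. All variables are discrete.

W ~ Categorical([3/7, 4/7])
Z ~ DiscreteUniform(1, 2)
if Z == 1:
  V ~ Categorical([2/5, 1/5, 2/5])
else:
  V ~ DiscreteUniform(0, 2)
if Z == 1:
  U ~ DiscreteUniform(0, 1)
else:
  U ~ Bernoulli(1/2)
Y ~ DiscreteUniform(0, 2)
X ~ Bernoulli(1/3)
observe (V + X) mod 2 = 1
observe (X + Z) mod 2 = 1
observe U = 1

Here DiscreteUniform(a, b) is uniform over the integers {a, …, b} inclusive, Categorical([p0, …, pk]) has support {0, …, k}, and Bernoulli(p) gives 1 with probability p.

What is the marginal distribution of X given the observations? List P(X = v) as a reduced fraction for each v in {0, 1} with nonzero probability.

Enumerate traces; 18 have nonzero weight after conditioning:
  (W=0, Z=1, V=1, U=1, Y=0, X=0) weight 1/210
  (W=0, Z=1, V=1, U=1, Y=1, X=0) weight 1/210
  (W=0, Z=1, V=1, U=1, Y=2, X=0) weight 1/210
  (W=0, Z=2, V=0, U=1, Y=0, X=1) weight 1/252
  (W=0, Z=2, V=0, U=1, Y=1, X=1) weight 1/252
  (W=0, Z=2, V=0, U=1, Y=2, X=1) weight 1/252
  (W=0, Z=2, V=2, U=1, Y=0, X=1) weight 1/252
  (W=0, Z=2, V=2, U=1, Y=1, X=1) weight 1/252
  … 10 more
Group by X:
  weight(X=0) = 1/30
  weight(X=1) = 1/18
Total weight = 1/30 + 1/18 = 4/45
P(X=0 | obs) = 1/30 / 4/45 = 3/8
P(X=1 | obs) = 1/18 / 4/45 = 5/8

P(X=0) = 3/8, P(X=1) = 5/8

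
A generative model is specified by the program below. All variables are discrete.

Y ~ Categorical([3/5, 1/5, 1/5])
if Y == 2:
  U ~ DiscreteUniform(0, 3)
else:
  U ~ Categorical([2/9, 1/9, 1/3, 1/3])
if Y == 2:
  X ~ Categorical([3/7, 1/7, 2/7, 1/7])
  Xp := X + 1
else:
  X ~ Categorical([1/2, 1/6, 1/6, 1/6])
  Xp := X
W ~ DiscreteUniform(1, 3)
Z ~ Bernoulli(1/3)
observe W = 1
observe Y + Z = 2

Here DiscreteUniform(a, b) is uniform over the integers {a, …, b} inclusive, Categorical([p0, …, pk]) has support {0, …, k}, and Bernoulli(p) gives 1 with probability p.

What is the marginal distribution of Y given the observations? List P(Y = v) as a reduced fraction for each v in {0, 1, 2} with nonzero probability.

Enumerate traces; 32 have nonzero weight after conditioning:
  (Y=1, U=0, X=0, W=1, Z=1) weight 1/405
  (Y=1, U=0, X=1, W=1, Z=1) weight 1/1215
  (Y=1, U=0, X=2, W=1, Z=1) weight 1/1215
  (Y=1, U=0, X=3, W=1, Z=1) weight 1/1215
  (Y=1, U=1, X=0, W=1, Z=1) weight 1/810
  (Y=1, U=1, X=1, W=1, Z=1) weight 1/2430
  (Y=1, U=1, X=2, W=1, Z=1) weight 1/2430
  (Y=1, U=1, X=3, W=1, Z=1) weight 1/2430
  (Y=2, U=0, X=0, W=1, Z=0) weight 1/210
  … 23 more
Group by Y:
  weight(Y=1) = 1/45
  weight(Y=2) = 2/45
Total weight = 1/45 + 2/45 = 1/15
P(Y=1 | obs) = 1/45 / 1/15 = 1/3
P(Y=2 | obs) = 2/45 / 1/15 = 2/3

P(Y=1) = 1/3, P(Y=2) = 2/3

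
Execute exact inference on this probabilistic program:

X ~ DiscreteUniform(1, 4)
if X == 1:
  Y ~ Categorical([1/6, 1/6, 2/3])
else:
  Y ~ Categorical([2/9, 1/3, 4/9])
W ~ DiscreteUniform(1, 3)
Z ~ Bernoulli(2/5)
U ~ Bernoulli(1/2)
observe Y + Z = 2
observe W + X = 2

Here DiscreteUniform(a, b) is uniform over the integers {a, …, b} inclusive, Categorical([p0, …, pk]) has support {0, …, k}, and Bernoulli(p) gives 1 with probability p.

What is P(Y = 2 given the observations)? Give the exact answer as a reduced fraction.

Enumerate traces; 4 have nonzero weight after conditioning:
  (X=1, Y=1, W=1, Z=1, U=0) weight 1/360
  (X=1, Y=1, W=1, Z=1, U=1) weight 1/360
  (X=1, Y=2, W=1, Z=0, U=0) weight 1/60
  (X=1, Y=2, W=1, Z=0, U=1) weight 1/60
Group by Y:
  weight(Y=1) = 1/180
  weight(Y=2) = 1/30
Total weight = 1/180 + 1/30 = 7/180
P(Y=1 | obs) = 1/180 / 7/180 = 1/7
P(Y=2 | obs) = 1/30 / 7/180 = 6/7

P(Y = 2 | obs) = 6/7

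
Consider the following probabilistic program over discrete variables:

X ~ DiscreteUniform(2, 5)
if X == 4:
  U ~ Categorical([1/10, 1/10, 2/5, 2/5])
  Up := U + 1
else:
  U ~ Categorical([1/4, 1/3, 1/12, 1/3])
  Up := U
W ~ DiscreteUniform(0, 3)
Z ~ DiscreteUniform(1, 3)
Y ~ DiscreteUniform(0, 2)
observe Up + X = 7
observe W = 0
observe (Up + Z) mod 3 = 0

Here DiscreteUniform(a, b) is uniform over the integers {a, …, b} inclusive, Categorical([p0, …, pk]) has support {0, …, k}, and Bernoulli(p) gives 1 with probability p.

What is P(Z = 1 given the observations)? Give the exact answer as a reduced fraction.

Enumerate traces; 6 have nonzero weight after conditioning:
  (X=4, U=2, W=0, Z=3, Y=0) weight 1/360
  (X=4, U=2, W=0, Z=3, Y=1) weight 1/360
  (X=4, U=2, W=0, Z=3, Y=2) weight 1/360
  (X=5, U=2, W=0, Z=1, Y=0) weight 1/1728
  (X=5, U=2, W=0, Z=1, Y=1) weight 1/1728
  (X=5, U=2, W=0, Z=1, Y=2) weight 1/1728
Group by Z:
  weight(Z=1) = 1/576
  weight(Z=3) = 1/120
Total weight = 1/576 + 1/120 = 29/2880
P(Z=1 | obs) = 1/576 / 29/2880 = 5/29
P(Z=3 | obs) = 1/120 / 29/2880 = 24/29

P(Z = 1 | obs) = 5/29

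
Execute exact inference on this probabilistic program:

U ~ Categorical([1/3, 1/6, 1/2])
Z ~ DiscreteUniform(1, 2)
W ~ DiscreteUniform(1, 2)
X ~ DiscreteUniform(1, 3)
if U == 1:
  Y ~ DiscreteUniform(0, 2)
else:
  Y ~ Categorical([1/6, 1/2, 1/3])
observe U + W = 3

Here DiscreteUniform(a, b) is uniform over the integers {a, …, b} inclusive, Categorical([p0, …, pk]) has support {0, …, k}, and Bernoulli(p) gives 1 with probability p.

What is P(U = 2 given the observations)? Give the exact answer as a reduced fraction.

Enumerate traces; 36 have nonzero weight after conditioning:
  (U=1, Z=1, W=2, X=1, Y=0) weight 1/216
  (U=1, Z=1, W=2, X=1, Y=1) weight 1/216
  (U=1, Z=1, W=2, X=1, Y=2) weight 1/216
  (U=1, Z=1, W=2, X=2, Y=0) weight 1/216
  (U=1, Z=1, W=2, X=2, Y=1) weight 1/216
  (U=1, Z=1, W=2, X=2, Y=2) weight 1/216
  (U=1, Z=1, W=2, X=3, Y=0) weight 1/216
  (U=1, Z=1, W=2, X=3, Y=1) weight 1/216
  (U=2, Z=1, W=1, X=1, Y=0) weight 1/144
  … 27 more
Group by U:
  weight(U=1) = 1/12
  weight(U=2) = 1/4
Total weight = 1/12 + 1/4 = 1/3
P(U=1 | obs) = 1/12 / 1/3 = 1/4
P(U=2 | obs) = 1/4 / 1/3 = 3/4

P(U = 2 | obs) = 3/4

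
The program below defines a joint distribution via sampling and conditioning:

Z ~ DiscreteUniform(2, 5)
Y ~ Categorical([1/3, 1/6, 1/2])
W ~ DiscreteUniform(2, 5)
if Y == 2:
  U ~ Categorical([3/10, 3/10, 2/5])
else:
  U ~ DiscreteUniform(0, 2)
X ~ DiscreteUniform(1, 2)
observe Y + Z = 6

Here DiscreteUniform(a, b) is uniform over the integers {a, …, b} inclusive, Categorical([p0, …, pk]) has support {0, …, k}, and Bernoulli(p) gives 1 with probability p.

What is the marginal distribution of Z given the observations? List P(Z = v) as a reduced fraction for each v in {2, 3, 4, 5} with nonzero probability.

Enumerate traces; 48 have nonzero weight after conditioning:
  (Z=4, Y=2, W=2, U=0, X=1) weight 3/640
  (Z=4, Y=2, W=2, U=0, X=2) weight 3/640
  (Z=4, Y=2, W=2, U=1, X=1) weight 3/640
  (Z=4, Y=2, W=2, U=1, X=2) weight 3/640
  (Z=4, Y=2, W=2, U=2, X=1) weight 1/160
  (Z=4, Y=2, W=2, U=2, X=2) weight 1/160
  (Z=4, Y=2, W=3, U=0, X=1) weight 3/640
  (Z=4, Y=2, W=3, U=0, X=2) weight 3/640
  (Z=5, Y=1, W=2, U=0, X=1) weight 1/576
  … 39 more
Group by Z:
  weight(Z=4) = 1/8
  weight(Z=5) = 1/24
Total weight = 1/8 + 1/24 = 1/6
P(Z=4 | obs) = 1/8 / 1/6 = 3/4
P(Z=5 | obs) = 1/24 / 1/6 = 1/4

P(Z=4) = 3/4, P(Z=5) = 1/4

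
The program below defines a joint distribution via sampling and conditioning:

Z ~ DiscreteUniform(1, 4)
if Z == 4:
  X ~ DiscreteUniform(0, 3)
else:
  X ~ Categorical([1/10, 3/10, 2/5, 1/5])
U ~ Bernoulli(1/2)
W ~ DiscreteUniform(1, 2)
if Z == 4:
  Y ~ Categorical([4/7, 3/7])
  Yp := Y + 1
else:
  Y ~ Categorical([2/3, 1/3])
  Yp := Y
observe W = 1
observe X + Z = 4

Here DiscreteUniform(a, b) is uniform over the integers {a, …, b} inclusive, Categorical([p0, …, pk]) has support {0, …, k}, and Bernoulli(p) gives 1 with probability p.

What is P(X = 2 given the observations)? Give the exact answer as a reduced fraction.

Enumerate traces; 16 have nonzero weight after conditioning:
  (Z=1, X=3, U=0, W=1, Y=0) weight 1/120
  (Z=1, X=3, U=0, W=1, Y=1) weight 1/240
  (Z=1, X=3, U=1, W=1, Y=0) weight 1/120
  (Z=1, X=3, U=1, W=1, Y=1) weight 1/240
  (Z=2, X=2, U=0, W=1, Y=0) weight 1/60
  (Z=2, X=2, U=0, W=1, Y=1) weight 1/120
  (Z=2, X=2, U=1, W=1, Y=0) weight 1/60
  (Z=2, X=2, U=1, W=1, Y=1) weight 1/120
  (Z=3, X=1, U=0, W=1, Y=0) weight 1/80
  (Z=4, X=0, U=0, W=1, Y=0) weight 1/112
  … 6 more
Group by X:
  weight(X=0) = 1/32
  weight(X=1) = 3/80
  weight(X=2) = 1/20
  weight(X=3) = 1/40
Total weight = 1/32 + 3/80 + 1/20 + 1/40 = 23/160
P(X=0 | obs) = 1/32 / 23/160 = 5/23
P(X=1 | obs) = 3/80 / 23/160 = 6/23
P(X=2 | obs) = 1/20 / 23/160 = 8/23
P(X=3 | obs) = 1/40 / 23/160 = 4/23

P(X = 2 | obs) = 8/23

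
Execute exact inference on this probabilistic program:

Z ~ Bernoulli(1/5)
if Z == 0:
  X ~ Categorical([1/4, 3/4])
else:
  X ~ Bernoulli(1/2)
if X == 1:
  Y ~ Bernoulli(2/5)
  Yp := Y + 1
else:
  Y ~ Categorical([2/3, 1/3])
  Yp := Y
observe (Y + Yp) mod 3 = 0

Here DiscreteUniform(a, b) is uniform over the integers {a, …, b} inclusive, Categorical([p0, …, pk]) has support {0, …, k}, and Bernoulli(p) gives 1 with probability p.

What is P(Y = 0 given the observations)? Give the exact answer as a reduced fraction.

Enumerate traces; 4 have nonzero weight after conditioning:
  (Z=0, X=0, Y=0) weight 2/15
  (Z=0, X=1, Y=1) weight 6/25
  (Z=1, X=0, Y=0) weight 1/15
  (Z=1, X=1, Y=1) weight 1/25
Group by Y:
  weight(Y=0) = 1/5
  weight(Y=1) = 7/25
Total weight = 1/5 + 7/25 = 12/25
P(Y=0 | obs) = 1/5 / 12/25 = 5/12
P(Y=1 | obs) = 7/25 / 12/25 = 7/12

P(Y = 0 | obs) = 5/12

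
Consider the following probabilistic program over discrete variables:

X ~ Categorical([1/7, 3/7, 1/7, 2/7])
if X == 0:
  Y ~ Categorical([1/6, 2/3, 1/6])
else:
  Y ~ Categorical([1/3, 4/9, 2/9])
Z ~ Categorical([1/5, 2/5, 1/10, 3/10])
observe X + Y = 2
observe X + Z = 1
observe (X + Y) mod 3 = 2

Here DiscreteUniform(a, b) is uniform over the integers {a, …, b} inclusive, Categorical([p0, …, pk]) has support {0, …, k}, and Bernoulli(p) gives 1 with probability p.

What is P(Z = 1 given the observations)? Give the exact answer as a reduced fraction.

P(Z = 1 | obs) = 1/5

Enumerate traces; 2 have nonzero weight after conditioning:
  (X=0, Y=2, Z=1) weight 1/105
  (X=1, Y=1, Z=0) weight 4/105
Group by Z:
  weight(Z=0) = 4/105
  weight(Z=1) = 1/105
Total weight = 4/105 + 1/105 = 1/21
P(Z=0 | obs) = 4/105 / 1/21 = 4/5
P(Z=1 | obs) = 1/105 / 1/21 = 1/5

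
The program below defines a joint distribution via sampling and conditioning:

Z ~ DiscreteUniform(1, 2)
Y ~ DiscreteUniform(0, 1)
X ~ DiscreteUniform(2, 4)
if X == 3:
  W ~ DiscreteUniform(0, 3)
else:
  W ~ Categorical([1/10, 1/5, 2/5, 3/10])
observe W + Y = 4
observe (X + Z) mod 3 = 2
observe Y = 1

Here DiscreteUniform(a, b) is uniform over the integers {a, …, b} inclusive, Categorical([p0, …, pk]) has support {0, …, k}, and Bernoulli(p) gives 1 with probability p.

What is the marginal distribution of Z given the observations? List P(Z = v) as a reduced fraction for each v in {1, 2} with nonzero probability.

Enumerate traces; 2 have nonzero weight after conditioning:
  (Z=1, Y=1, X=4, W=3) weight 1/40
  (Z=2, Y=1, X=3, W=3) weight 1/48
Group by Z:
  weight(Z=1) = 1/40
  weight(Z=2) = 1/48
Total weight = 1/40 + 1/48 = 11/240
P(Z=1 | obs) = 1/40 / 11/240 = 6/11
P(Z=2 | obs) = 1/48 / 11/240 = 5/11

P(Z=1) = 6/11, P(Z=2) = 5/11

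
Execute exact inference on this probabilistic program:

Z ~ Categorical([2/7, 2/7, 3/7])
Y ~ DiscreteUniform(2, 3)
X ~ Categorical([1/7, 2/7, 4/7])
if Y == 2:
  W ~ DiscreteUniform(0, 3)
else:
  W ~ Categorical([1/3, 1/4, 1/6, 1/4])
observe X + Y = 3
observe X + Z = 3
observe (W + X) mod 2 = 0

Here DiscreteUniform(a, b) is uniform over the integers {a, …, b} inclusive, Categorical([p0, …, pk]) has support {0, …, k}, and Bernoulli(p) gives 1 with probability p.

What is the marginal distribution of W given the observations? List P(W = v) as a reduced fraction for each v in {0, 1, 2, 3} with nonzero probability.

Enumerate traces; 2 have nonzero weight after conditioning:
  (Z=2, Y=2, X=1, W=1) weight 3/196
  (Z=2, Y=2, X=1, W=3) weight 3/196
Group by W:
  weight(W=1) = 3/196
  weight(W=3) = 3/196
Total weight = 3/196 + 3/196 = 3/98
P(W=1 | obs) = 3/196 / 3/98 = 1/2
P(W=3 | obs) = 3/196 / 3/98 = 1/2

P(W=1) = 1/2, P(W=3) = 1/2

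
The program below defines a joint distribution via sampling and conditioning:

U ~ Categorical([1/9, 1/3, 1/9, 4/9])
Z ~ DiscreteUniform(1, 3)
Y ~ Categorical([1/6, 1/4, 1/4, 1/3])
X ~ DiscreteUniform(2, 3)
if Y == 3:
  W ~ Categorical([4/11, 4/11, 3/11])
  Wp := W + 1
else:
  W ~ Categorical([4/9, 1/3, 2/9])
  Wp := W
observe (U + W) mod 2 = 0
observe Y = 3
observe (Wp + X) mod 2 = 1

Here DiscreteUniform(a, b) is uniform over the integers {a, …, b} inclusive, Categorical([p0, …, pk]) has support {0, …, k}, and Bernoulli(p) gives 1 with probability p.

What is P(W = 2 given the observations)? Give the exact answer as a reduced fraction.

P(W = 2 | obs) = 1/7

Enumerate traces; 18 have nonzero weight after conditioning:
  (U=0, Z=1, Y=3, X=2, W=0) weight 2/891
  (U=0, Z=1, Y=3, X=2, W=2) weight 1/594
  (U=0, Z=2, Y=3, X=2, W=0) weight 2/891
  (U=0, Z=2, Y=3, X=2, W=2) weight 1/594
  (U=0, Z=3, Y=3, X=2, W=0) weight 2/891
  (U=0, Z=3, Y=3, X=2, W=2) weight 1/594
  (U=1, Z=1, Y=3, X=3, W=1) weight 2/297
  (U=1, Z=2, Y=3, X=3, W=1) weight 2/297
  … 10 more
Group by W:
  weight(W=0) = 4/297
  weight(W=1) = 14/297
  weight(W=2) = 1/99
Total weight = 4/297 + 14/297 + 1/99 = 7/99
P(W=0 | obs) = 4/297 / 7/99 = 4/21
P(W=1 | obs) = 14/297 / 7/99 = 2/3
P(W=2 | obs) = 1/99 / 7/99 = 1/7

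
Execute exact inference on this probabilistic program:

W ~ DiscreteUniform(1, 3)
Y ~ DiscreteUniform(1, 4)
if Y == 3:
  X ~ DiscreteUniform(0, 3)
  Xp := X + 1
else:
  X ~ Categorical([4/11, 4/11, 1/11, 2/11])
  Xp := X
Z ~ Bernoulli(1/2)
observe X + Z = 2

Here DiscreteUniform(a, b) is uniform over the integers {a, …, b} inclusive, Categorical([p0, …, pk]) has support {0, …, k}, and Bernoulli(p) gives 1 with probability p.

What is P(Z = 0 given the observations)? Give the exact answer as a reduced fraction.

Enumerate traces; 24 have nonzero weight after conditioning:
  (W=1, Y=1, X=1, Z=1) weight 1/66
  (W=1, Y=1, X=2, Z=0) weight 1/264
  (W=1, Y=2, X=1, Z=1) weight 1/66
  (W=1, Y=2, X=2, Z=0) weight 1/264
  (W=1, Y=3, X=1, Z=1) weight 1/96
  (W=1, Y=3, X=2, Z=0) weight 1/96
  (W=1, Y=4, X=1, Z=1) weight 1/66
  (W=1, Y=4, X=2, Z=0) weight 1/264
  … 16 more
Group by Z:
  weight(Z=0) = 23/352
  weight(Z=1) = 59/352
Total weight = 23/352 + 59/352 = 41/176
P(Z=0 | obs) = 23/352 / 41/176 = 23/82
P(Z=1 | obs) = 59/352 / 41/176 = 59/82

P(Z = 0 | obs) = 23/82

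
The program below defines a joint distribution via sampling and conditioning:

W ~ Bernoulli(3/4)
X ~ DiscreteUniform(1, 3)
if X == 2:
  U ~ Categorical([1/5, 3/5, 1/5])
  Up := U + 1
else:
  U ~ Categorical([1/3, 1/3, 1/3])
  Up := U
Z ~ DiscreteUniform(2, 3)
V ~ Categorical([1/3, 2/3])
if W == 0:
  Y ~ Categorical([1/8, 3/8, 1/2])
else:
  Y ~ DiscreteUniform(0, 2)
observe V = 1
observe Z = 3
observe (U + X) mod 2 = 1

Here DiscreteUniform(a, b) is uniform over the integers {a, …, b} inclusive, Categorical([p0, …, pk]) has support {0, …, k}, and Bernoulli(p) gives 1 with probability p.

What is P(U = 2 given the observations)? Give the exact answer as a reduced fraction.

P(U = 2 | obs) = 10/29

Enumerate traces; 30 have nonzero weight after conditioning:
  (W=0, X=1, U=0, Z=3, V=1, Y=0) weight 1/864
  (W=0, X=1, U=0, Z=3, V=1, Y=1) weight 1/288
  (W=0, X=1, U=0, Z=3, V=1, Y=2) weight 1/216
  (W=0, X=1, U=2, Z=3, V=1, Y=0) weight 1/864
  (W=0, X=1, U=2, Z=3, V=1, Y=1) weight 1/288
  (W=0, X=1, U=2, Z=3, V=1, Y=2) weight 1/216
  (W=0, X=2, U=1, Z=3, V=1, Y=0) weight 1/480
  (W=0, X=2, U=1, Z=3, V=1, Y=1) weight 1/160
  … 22 more
Group by U:
  weight(U=0) = 2/27
  weight(U=1) = 1/15
  weight(U=2) = 2/27
Total weight = 2/27 + 1/15 + 2/27 = 29/135
P(U=0 | obs) = 2/27 / 29/135 = 10/29
P(U=1 | obs) = 1/15 / 29/135 = 9/29
P(U=2 | obs) = 2/27 / 29/135 = 10/29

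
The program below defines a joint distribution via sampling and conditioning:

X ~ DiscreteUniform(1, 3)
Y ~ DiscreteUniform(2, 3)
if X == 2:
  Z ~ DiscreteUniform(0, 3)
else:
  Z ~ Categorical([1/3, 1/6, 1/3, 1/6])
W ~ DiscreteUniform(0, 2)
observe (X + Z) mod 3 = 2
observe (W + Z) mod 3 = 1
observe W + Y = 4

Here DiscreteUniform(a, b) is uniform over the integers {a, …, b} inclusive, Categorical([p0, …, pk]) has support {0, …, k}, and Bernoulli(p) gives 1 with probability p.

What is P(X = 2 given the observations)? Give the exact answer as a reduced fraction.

Enumerate traces; 3 have nonzero weight after conditioning:
  (X=2, Y=3, Z=0, W=1) weight 1/72
  (X=2, Y=3, Z=3, W=1) weight 1/72
  (X=3, Y=2, Z=2, W=2) weight 1/54
Group by X:
  weight(X=2) = 1/36
  weight(X=3) = 1/54
Total weight = 1/36 + 1/54 = 5/108
P(X=2 | obs) = 1/36 / 5/108 = 3/5
P(X=3 | obs) = 1/54 / 5/108 = 2/5

P(X = 2 | obs) = 3/5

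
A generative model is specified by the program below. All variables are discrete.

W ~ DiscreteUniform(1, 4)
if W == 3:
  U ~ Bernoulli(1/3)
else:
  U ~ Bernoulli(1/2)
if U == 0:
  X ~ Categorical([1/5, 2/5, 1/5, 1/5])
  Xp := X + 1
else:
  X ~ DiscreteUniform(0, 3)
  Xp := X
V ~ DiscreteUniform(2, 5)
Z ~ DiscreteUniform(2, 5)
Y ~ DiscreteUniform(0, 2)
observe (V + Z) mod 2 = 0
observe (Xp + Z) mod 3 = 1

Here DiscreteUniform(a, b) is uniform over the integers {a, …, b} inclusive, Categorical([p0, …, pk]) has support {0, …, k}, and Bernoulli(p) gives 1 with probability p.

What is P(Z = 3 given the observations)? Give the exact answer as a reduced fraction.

Enumerate traces; 240 have nonzero weight after conditioning:
  (W=1, U=0, X=0, V=3, Z=3, Y=0) weight 1/1920
  (W=1, U=0, X=0, V=3, Z=3, Y=1) weight 1/1920
  (W=1, U=0, X=0, V=3, Z=3, Y=2) weight 1/1920
  (W=1, U=0, X=0, V=5, Z=3, Y=0) weight 1/1920
  (W=1, U=0, X=0, V=5, Z=3, Y=1) weight 1/1920
  (W=1, U=0, X=0, V=5, Z=3, Y=2) weight 1/1920
  (W=1, U=0, X=1, V=2, Z=2, Y=0) weight 1/960
  (W=1, U=0, X=1, V=2, Z=2, Y=1) weight 1/960
  (W=1, U=0, X=1, V=3, Z=5, Y=0) weight 1/960
  (W=1, U=0, X=2, V=2, Z=4, Y=0) weight 1/1920
  … 230 more
Group by Z:
  weight(Z=2) = 53/1280
  weight(Z=3) = 53/1280
  weight(Z=4) = 27/640
  weight(Z=5) = 53/1280
Total weight = 53/1280 + 53/1280 + 27/640 + 53/1280 = 213/1280
P(Z=2 | obs) = 53/1280 / 213/1280 = 53/213
P(Z=3 | obs) = 53/1280 / 213/1280 = 53/213
P(Z=4 | obs) = 27/640 / 213/1280 = 18/71
P(Z=5 | obs) = 53/1280 / 213/1280 = 53/213

P(Z = 3 | obs) = 53/213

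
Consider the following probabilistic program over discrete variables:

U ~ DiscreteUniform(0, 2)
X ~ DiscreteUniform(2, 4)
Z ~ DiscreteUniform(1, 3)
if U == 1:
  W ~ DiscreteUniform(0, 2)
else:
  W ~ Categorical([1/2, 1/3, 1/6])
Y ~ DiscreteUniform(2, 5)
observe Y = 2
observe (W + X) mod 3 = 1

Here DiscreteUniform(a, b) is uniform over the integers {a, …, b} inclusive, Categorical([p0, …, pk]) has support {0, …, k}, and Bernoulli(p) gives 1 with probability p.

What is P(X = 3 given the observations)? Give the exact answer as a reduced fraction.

Enumerate traces; 27 have nonzero weight after conditioning:
  (U=0, X=2, Z=1, W=2, Y=2) weight 1/648
  (U=0, X=2, Z=2, W=2, Y=2) weight 1/648
  (U=0, X=2, Z=3, W=2, Y=2) weight 1/648
  (U=0, X=3, Z=1, W=1, Y=2) weight 1/324
  (U=0, X=3, Z=2, W=1, Y=2) weight 1/324
  (U=0, X=3, Z=3, W=1, Y=2) weight 1/324
  (U=0, X=4, Z=1, W=0, Y=2) weight 1/216
  (U=0, X=4, Z=2, W=0, Y=2) weight 1/216
  … 19 more
Group by X:
  weight(X=2) = 1/54
  weight(X=3) = 1/36
  weight(X=4) = 1/27
Total weight = 1/54 + 1/36 + 1/27 = 1/12
P(X=2 | obs) = 1/54 / 1/12 = 2/9
P(X=3 | obs) = 1/36 / 1/12 = 1/3
P(X=4 | obs) = 1/27 / 1/12 = 4/9

P(X = 3 | obs) = 1/3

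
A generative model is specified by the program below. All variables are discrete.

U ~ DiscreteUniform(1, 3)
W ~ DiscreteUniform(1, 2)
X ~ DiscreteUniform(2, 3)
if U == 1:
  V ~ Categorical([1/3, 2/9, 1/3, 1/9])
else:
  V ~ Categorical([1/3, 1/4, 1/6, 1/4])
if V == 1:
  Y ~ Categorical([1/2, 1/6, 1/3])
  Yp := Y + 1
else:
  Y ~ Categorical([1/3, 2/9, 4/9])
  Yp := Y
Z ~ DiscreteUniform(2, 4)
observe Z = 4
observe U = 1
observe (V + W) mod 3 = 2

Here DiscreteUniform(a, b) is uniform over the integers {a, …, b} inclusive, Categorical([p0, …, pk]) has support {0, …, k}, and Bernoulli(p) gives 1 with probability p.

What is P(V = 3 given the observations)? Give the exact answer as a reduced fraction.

P(V = 3 | obs) = 1/6

Enumerate traces; 18 have nonzero weight after conditioning:
  (U=1, W=1, X=2, V=1, Y=0, Z=4) weight 1/324
  (U=1, W=1, X=2, V=1, Y=1, Z=4) weight 1/972
  (U=1, W=1, X=2, V=1, Y=2, Z=4) weight 1/486
  (U=1, W=1, X=3, V=1, Y=0, Z=4) weight 1/324
  (U=1, W=1, X=3, V=1, Y=1, Z=4) weight 1/972
  (U=1, W=1, X=3, V=1, Y=2, Z=4) weight 1/486
  (U=1, W=2, X=2, V=0, Y=0, Z=4) weight 1/324
  (U=1, W=2, X=2, V=0, Y=1, Z=4) weight 1/486
  (U=1, W=2, X=2, V=3, Y=0, Z=4) weight 1/972
  … 9 more
Group by V:
  weight(V=0) = 1/54
  weight(V=1) = 1/81
  weight(V=3) = 1/162
Total weight = 1/54 + 1/81 + 1/162 = 1/27
P(V=0 | obs) = 1/54 / 1/27 = 1/2
P(V=1 | obs) = 1/81 / 1/27 = 1/3
P(V=3 | obs) = 1/162 / 1/27 = 1/6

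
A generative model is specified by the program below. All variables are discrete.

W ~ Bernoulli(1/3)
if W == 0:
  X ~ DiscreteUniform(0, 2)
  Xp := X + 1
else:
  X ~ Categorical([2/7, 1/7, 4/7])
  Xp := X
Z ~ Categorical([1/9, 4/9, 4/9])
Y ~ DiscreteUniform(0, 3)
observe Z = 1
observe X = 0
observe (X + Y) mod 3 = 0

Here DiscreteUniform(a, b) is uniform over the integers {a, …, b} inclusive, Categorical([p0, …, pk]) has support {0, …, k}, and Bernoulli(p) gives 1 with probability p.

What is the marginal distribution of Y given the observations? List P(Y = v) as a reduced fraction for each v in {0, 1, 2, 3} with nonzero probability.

Enumerate traces; 4 have nonzero weight after conditioning:
  (W=0, X=0, Z=1, Y=0) weight 2/81
  (W=0, X=0, Z=1, Y=3) weight 2/81
  (W=1, X=0, Z=1, Y=0) weight 2/189
  (W=1, X=0, Z=1, Y=3) weight 2/189
Group by Y:
  weight(Y=0) = 20/567
  weight(Y=3) = 20/567
Total weight = 20/567 + 20/567 = 40/567
P(Y=0 | obs) = 20/567 / 40/567 = 1/2
P(Y=3 | obs) = 20/567 / 40/567 = 1/2

P(Y=0) = 1/2, P(Y=3) = 1/2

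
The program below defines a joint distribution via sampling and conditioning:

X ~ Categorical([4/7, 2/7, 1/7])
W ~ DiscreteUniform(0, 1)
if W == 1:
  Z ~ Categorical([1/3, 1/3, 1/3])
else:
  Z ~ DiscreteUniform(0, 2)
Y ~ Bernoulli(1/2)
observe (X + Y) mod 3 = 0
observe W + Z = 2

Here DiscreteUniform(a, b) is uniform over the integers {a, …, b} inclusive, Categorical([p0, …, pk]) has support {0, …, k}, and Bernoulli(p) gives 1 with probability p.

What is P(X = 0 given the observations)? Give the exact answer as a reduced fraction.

Enumerate traces; 4 have nonzero weight after conditioning:
  (X=0, W=0, Z=2, Y=0) weight 1/21
  (X=0, W=1, Z=1, Y=0) weight 1/21
  (X=2, W=0, Z=2, Y=1) weight 1/84
  (X=2, W=1, Z=1, Y=1) weight 1/84
Group by X:
  weight(X=0) = 2/21
  weight(X=2) = 1/42
Total weight = 2/21 + 1/42 = 5/42
P(X=0 | obs) = 2/21 / 5/42 = 4/5
P(X=2 | obs) = 1/42 / 5/42 = 1/5

P(X = 0 | obs) = 4/5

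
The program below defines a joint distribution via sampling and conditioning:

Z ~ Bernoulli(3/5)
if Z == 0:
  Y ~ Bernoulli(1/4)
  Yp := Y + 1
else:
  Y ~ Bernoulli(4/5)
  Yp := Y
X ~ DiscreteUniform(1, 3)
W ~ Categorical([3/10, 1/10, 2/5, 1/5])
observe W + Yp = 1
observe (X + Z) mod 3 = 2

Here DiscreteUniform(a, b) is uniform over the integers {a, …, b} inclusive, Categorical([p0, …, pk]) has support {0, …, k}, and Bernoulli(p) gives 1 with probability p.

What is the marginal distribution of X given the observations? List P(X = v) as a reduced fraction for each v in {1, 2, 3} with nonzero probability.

P(X=1) = 26/41, P(X=2) = 15/41

Enumerate traces; 3 have nonzero weight after conditioning:
  (Z=0, Y=0, X=2, W=0) weight 3/100
  (Z=1, Y=0, X=1, W=1) weight 1/250
  (Z=1, Y=1, X=1, W=0) weight 6/125
Group by X:
  weight(X=1) = 13/250
  weight(X=2) = 3/100
Total weight = 13/250 + 3/100 = 41/500
P(X=1 | obs) = 13/250 / 41/500 = 26/41
P(X=2 | obs) = 3/100 / 41/500 = 15/41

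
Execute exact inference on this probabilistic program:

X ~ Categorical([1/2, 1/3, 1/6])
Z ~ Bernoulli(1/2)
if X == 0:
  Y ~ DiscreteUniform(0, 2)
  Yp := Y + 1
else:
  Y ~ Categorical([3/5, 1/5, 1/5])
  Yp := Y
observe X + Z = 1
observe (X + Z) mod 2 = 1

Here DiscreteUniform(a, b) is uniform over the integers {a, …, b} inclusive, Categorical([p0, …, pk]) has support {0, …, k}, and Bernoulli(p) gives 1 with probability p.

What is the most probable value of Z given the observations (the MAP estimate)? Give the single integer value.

argmax_v P(Z = v | obs) = 1

Enumerate traces; 6 have nonzero weight after conditioning:
  (X=0, Z=1, Y=0) weight 1/12
  (X=0, Z=1, Y=1) weight 1/12
  (X=0, Z=1, Y=2) weight 1/12
  (X=1, Z=0, Y=0) weight 1/10
  (X=1, Z=0, Y=1) weight 1/30
  (X=1, Z=0, Y=2) weight 1/30
Group by Z:
  weight(Z=0) = 1/6
  weight(Z=1) = 1/4
Total weight = 1/6 + 1/4 = 5/12
P(Z=0 | obs) = 1/6 / 5/12 = 2/5
P(Z=1 | obs) = 1/4 / 5/12 = 3/5
argmax = 1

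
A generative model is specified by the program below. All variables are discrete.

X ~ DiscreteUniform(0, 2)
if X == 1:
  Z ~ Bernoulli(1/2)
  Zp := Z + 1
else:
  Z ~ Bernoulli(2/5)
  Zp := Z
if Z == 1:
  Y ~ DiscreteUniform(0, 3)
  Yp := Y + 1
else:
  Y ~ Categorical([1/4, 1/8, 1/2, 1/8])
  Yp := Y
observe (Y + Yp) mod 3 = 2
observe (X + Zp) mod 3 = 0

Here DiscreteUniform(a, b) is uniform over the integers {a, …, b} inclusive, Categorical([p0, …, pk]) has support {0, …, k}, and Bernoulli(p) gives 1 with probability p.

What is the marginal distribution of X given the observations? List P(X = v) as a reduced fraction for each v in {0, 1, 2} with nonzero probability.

P(X=0) = 1/4, P(X=1) = 5/12, P(X=2) = 1/3

Enumerate traces; 3 have nonzero weight after conditioning:
  (X=0, Z=0, Y=1) weight 1/40
  (X=1, Z=1, Y=2) weight 1/24
  (X=2, Z=1, Y=2) weight 1/30
Group by X:
  weight(X=0) = 1/40
  weight(X=1) = 1/24
  weight(X=2) = 1/30
Total weight = 1/40 + 1/24 + 1/30 = 1/10
P(X=0 | obs) = 1/40 / 1/10 = 1/4
P(X=1 | obs) = 1/24 / 1/10 = 5/12
P(X=2 | obs) = 1/30 / 1/10 = 1/3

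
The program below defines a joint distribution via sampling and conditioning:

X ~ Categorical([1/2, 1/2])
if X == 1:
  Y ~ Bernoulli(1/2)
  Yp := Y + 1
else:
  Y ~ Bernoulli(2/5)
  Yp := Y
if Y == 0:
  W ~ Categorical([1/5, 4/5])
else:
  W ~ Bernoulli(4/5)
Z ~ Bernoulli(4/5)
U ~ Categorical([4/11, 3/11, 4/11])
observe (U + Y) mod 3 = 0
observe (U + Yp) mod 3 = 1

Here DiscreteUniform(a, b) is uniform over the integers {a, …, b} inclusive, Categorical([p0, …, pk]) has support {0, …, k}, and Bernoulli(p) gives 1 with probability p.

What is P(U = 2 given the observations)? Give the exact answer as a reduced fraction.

P(U = 2 | obs) = 1/2

Enumerate traces; 8 have nonzero weight after conditioning:
  (X=1, Y=0, W=0, Z=0, U=0) weight 1/275
  (X=1, Y=0, W=0, Z=1, U=0) weight 4/275
  (X=1, Y=0, W=1, Z=0, U=0) weight 4/275
  (X=1, Y=0, W=1, Z=1, U=0) weight 16/275
  (X=1, Y=1, W=0, Z=0, U=2) weight 1/275
  (X=1, Y=1, W=0, Z=1, U=2) weight 4/275
  (X=1, Y=1, W=1, Z=0, U=2) weight 4/275
  (X=1, Y=1, W=1, Z=1, U=2) weight 16/275
Group by U:
  weight(U=0) = 1/11
  weight(U=2) = 1/11
Total weight = 1/11 + 1/11 = 2/11
P(U=0 | obs) = 1/11 / 2/11 = 1/2
P(U=2 | obs) = 1/11 / 2/11 = 1/2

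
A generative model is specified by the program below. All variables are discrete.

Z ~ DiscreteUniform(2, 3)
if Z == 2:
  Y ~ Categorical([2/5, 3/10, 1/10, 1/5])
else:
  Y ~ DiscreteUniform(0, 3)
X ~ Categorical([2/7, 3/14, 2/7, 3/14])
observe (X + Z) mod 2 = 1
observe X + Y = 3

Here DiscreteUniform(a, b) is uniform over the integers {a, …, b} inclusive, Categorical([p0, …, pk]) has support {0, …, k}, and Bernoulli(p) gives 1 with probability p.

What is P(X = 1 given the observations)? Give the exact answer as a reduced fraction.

P(X = 1 | obs) = 3/35

Enumerate traces; 4 have nonzero weight after conditioning:
  (Z=2, Y=0, X=3) weight 3/70
  (Z=2, Y=2, X=1) weight 3/280
  (Z=3, Y=1, X=2) weight 1/28
  (Z=3, Y=3, X=0) weight 1/28
Group by X:
  weight(X=0) = 1/28
  weight(X=1) = 3/280
  weight(X=2) = 1/28
  weight(X=3) = 3/70
Total weight = 1/28 + 3/280 + 1/28 + 3/70 = 1/8
P(X=0 | obs) = 1/28 / 1/8 = 2/7
P(X=1 | obs) = 3/280 / 1/8 = 3/35
P(X=2 | obs) = 1/28 / 1/8 = 2/7
P(X=3 | obs) = 3/70 / 1/8 = 12/35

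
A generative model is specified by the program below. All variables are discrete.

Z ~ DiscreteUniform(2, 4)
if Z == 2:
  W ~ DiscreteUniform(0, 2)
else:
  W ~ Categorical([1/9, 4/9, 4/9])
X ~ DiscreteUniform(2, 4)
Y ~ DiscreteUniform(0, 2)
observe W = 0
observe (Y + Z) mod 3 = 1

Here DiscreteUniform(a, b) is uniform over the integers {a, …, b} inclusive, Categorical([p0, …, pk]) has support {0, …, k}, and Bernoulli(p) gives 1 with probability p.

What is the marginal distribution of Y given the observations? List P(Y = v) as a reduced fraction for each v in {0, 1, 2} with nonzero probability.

Enumerate traces; 9 have nonzero weight after conditioning:
  (Z=2, W=0, X=2, Y=2) weight 1/81
  (Z=2, W=0, X=3, Y=2) weight 1/81
  (Z=2, W=0, X=4, Y=2) weight 1/81
  (Z=3, W=0, X=2, Y=1) weight 1/243
  (Z=3, W=0, X=3, Y=1) weight 1/243
  (Z=3, W=0, X=4, Y=1) weight 1/243
  (Z=4, W=0, X=2, Y=0) weight 1/243
  (Z=4, W=0, X=3, Y=0) weight 1/243
  … 1 more
Group by Y:
  weight(Y=0) = 1/81
  weight(Y=1) = 1/81
  weight(Y=2) = 1/27
Total weight = 1/81 + 1/81 + 1/27 = 5/81
P(Y=0 | obs) = 1/81 / 5/81 = 1/5
P(Y=1 | obs) = 1/81 / 5/81 = 1/5
P(Y=2 | obs) = 1/27 / 5/81 = 3/5

P(Y=0) = 1/5, P(Y=1) = 1/5, P(Y=2) = 3/5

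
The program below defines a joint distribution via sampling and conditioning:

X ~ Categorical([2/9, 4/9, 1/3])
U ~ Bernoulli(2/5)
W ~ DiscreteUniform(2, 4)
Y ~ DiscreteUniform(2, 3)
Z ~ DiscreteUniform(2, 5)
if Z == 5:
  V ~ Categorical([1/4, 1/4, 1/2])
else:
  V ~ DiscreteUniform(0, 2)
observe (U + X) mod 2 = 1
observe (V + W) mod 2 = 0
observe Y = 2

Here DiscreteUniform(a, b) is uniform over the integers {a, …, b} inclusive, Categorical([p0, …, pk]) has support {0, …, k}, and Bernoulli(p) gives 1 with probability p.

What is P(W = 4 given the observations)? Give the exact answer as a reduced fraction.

P(W = 4 | obs) = 11/27

Enumerate traces; 60 have nonzero weight after conditioning:
  (X=0, U=1, W=2, Y=2, Z=2, V=0) weight 1/810
  (X=0, U=1, W=2, Y=2, Z=2, V=2) weight 1/810
  (X=0, U=1, W=2, Y=2, Z=3, V=0) weight 1/810
  (X=0, U=1, W=2, Y=2, Z=3, V=2) weight 1/810
  (X=0, U=1, W=2, Y=2, Z=4, V=0) weight 1/810
  (X=0, U=1, W=2, Y=2, Z=4, V=2) weight 1/810
  (X=0, U=1, W=2, Y=2, Z=5, V=0) weight 1/1080
  (X=0, U=1, W=2, Y=2, Z=5, V=2) weight 1/540
  (X=0, U=1, W=3, Y=2, Z=2, V=1) weight 1/810
  (X=0, U=1, W=4, Y=2, Z=2, V=0) weight 1/810
  … 50 more
Group by W:
  weight(W=2) = 121/2160
  weight(W=3) = 11/432
  weight(W=4) = 121/2160
Total weight = 121/2160 + 11/432 + 121/2160 = 11/80
P(W=2 | obs) = 121/2160 / 11/80 = 11/27
P(W=3 | obs) = 11/432 / 11/80 = 5/27
P(W=4 | obs) = 121/2160 / 11/80 = 11/27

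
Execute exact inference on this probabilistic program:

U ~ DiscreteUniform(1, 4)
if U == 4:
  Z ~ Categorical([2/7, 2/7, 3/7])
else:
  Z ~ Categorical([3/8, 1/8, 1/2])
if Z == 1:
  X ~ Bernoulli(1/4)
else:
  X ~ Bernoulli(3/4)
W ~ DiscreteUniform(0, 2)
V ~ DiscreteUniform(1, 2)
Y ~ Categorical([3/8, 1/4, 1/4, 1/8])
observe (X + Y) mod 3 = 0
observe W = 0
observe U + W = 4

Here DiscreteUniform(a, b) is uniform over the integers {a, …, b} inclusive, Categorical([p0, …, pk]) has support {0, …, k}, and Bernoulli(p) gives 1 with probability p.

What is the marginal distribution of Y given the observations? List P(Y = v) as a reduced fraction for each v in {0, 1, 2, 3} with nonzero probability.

P(Y=0) = 11/26, P(Y=2) = 17/39, P(Y=3) = 11/78

Enumerate traces; 18 have nonzero weight after conditioning:
  (U=4, Z=0, X=0, W=0, V=1, Y=0) weight 1/896
  (U=4, Z=0, X=0, W=0, V=1, Y=3) weight 1/2688
  (U=4, Z=0, X=0, W=0, V=2, Y=0) weight 1/896
  (U=4, Z=0, X=0, W=0, V=2, Y=3) weight 1/2688
  (U=4, Z=0, X=1, W=0, V=1, Y=2) weight 1/448
  (U=4, Z=0, X=1, W=0, V=2, Y=2) weight 1/448
  (U=4, Z=1, X=0, W=0, V=1, Y=0) weight 3/896
  (U=4, Z=1, X=0, W=0, V=1, Y=3) weight 1/896
  … 10 more
Group by Y:
  weight(Y=0) = 11/896
  weight(Y=2) = 17/1344
  weight(Y=3) = 11/2688
Total weight = 11/896 + 17/1344 + 11/2688 = 13/448
P(Y=0 | obs) = 11/896 / 13/448 = 11/26
P(Y=2 | obs) = 17/1344 / 13/448 = 17/39
P(Y=3 | obs) = 11/2688 / 13/448 = 11/78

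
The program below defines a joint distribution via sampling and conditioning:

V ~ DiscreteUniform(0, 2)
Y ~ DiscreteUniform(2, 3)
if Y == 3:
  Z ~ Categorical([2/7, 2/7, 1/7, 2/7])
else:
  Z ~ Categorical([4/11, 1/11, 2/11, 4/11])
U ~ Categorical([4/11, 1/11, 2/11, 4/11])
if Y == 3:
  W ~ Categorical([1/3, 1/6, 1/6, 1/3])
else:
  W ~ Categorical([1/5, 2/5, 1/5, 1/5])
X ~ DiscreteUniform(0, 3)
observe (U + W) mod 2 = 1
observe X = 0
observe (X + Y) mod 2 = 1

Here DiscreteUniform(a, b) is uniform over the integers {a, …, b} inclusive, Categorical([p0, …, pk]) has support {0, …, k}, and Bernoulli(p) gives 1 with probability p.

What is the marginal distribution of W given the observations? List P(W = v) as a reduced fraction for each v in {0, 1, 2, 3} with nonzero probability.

Enumerate traces; 96 have nonzero weight after conditioning:
  (V=0, Y=3, Z=0, U=0, W=1, X=0) weight 1/1386
  (V=0, Y=3, Z=0, U=0, W=3, X=0) weight 1/693
  (V=0, Y=3, Z=0, U=1, W=0, X=0) weight 1/2772
  (V=0, Y=3, Z=0, U=1, W=2, X=0) weight 1/5544
  (V=0, Y=3, Z=0, U=2, W=1, X=0) weight 1/2772
  (V=0, Y=3, Z=0, U=2, W=3, X=0) weight 1/1386
  (V=0, Y=3, Z=0, U=3, W=0, X=0) weight 1/693
  (V=0, Y=3, Z=0, U=3, W=2, X=0) weight 1/1386
  … 88 more
Group by W:
  weight(W=0) = 5/264
  weight(W=1) = 1/88
  weight(W=2) = 5/528
  weight(W=3) = 1/44
Total weight = 5/264 + 1/88 + 5/528 + 1/44 = 1/16
P(W=0 | obs) = 5/264 / 1/16 = 10/33
P(W=1 | obs) = 1/88 / 1/16 = 2/11
P(W=2 | obs) = 5/528 / 1/16 = 5/33
P(W=3 | obs) = 1/44 / 1/16 = 4/11

P(W=0) = 10/33, P(W=1) = 2/11, P(W=2) = 5/33, P(W=3) = 4/11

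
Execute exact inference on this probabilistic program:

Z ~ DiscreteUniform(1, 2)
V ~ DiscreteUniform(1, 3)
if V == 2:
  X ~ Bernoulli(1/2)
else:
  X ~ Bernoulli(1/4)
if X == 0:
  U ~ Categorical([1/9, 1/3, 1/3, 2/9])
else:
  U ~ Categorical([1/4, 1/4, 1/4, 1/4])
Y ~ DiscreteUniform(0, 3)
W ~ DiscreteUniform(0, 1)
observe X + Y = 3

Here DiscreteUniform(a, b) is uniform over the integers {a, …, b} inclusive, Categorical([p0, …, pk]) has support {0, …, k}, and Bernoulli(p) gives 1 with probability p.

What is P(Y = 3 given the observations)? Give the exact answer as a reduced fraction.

P(Y = 3 | obs) = 2/3

Enumerate traces; 96 have nonzero weight after conditioning:
  (Z=1, V=1, X=0, U=0, Y=3, W=0) weight 1/576
  (Z=1, V=1, X=0, U=0, Y=3, W=1) weight 1/576
  (Z=1, V=1, X=0, U=1, Y=3, W=0) weight 1/192
  (Z=1, V=1, X=0, U=1, Y=3, W=1) weight 1/192
  (Z=1, V=1, X=0, U=2, Y=3, W=0) weight 1/192
  (Z=1, V=1, X=0, U=2, Y=3, W=1) weight 1/192
  (Z=1, V=1, X=0, U=3, Y=3, W=0) weight 1/288
  (Z=1, V=1, X=0, U=3, Y=3, W=1) weight 1/288
  (Z=1, V=1, X=1, U=0, Y=2, W=0) weight 1/768
  … 87 more
Group by Y:
  weight(Y=2) = 1/12
  weight(Y=3) = 1/6
Total weight = 1/12 + 1/6 = 1/4
P(Y=2 | obs) = 1/12 / 1/4 = 1/3
P(Y=3 | obs) = 1/6 / 1/4 = 2/3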